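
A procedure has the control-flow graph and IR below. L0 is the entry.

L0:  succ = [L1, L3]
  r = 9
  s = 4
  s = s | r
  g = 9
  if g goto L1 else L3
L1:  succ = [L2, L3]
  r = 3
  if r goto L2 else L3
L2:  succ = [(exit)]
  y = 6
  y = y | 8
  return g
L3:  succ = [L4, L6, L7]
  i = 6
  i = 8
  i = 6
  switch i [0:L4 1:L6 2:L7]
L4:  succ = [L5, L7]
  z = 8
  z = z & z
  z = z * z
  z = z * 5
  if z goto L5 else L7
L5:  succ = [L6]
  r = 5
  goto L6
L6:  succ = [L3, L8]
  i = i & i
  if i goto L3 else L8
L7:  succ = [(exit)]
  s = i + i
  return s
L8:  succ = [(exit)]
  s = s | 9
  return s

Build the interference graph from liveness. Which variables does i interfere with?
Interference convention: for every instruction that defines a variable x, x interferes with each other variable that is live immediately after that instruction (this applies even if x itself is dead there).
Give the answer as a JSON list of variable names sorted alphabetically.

Block summaries:
  L0: def={g,r,s} ue=∅
  L1: def={r} ue=∅
  L2: def={y} ue={g}
  L3: def={i} ue=∅
  L4: def={z} ue=∅
  L5: def={r} ue=∅
  L6: def={i} ue={i}
  L7: def={s} ue={i}
  L8: def={s} ue={s}

Live sets:
  live L0: ∅→{g,s}
  live L1: {g,s}→{g,s}
  live L2: {g}→∅
  live L3: {s}→{i,s}
  live L4: {i,s}→{i,s}
  live L5: {i,s}→{i,s}
  live L6: {i,s}→{s}
  live L7: {i}→∅
  live L8: {s}→∅

Conflict graph:
  g — {r,s,y}
  i — {r,s,z}
  r — {g,i,s}
  s — {g,i,r,z}
  y — {g}
  z — {i,s}

N(i) = ["r", "s", "z"]

Answer: ["r", "s", "z"]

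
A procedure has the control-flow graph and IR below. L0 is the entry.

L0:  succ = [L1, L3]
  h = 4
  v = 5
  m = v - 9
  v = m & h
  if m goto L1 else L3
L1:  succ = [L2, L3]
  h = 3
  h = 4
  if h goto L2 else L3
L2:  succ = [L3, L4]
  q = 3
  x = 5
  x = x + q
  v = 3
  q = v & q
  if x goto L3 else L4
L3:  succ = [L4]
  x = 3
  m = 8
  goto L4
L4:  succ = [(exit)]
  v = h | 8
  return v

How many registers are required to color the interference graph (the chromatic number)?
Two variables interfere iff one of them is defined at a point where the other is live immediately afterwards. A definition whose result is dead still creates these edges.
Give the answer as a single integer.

Block summaries:
  L0 def {h,m,v} use ∅
  L1 def {h} use ∅
  L2 def {q,v,x} use ∅
  L3 def {m,x} use ∅
  L4 def {v} use {h}

Liveness:
  L0: in=∅ out={h}
  L1: in=∅ out={h}
  L2: in={h} out={h}
  L3: in={h} out={h}
  L4: in={h} out=∅

Interference:
  h: {m,q,v,x}
  m: {h,v}
  q: {h,v,x}
  v: {h,m,q,x}
  x: {h,q,v}

Colouring:
  lower bound: {h,q,v,x} mutually conflict ⇒ χ ≥ 4
  assign h→c0 m→c2 q→c2 v→c1 x→c3 — no edge inside a register ⇒ χ ≤ 4
  χ = 4

Answer: 4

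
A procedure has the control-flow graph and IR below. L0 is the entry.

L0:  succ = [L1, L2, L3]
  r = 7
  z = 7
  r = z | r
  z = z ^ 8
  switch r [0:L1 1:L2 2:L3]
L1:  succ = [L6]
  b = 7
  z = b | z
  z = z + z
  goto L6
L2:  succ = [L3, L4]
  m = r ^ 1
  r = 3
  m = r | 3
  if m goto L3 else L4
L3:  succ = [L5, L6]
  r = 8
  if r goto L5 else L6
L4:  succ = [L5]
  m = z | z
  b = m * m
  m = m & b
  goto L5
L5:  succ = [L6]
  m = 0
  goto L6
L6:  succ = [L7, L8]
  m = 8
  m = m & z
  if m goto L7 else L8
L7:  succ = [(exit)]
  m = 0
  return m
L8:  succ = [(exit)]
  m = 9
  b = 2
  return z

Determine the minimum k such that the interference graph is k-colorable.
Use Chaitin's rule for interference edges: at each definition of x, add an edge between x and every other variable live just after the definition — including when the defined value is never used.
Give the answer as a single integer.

Block summaries:
  L0: def={r,z} ue=∅
  L1: def={b,z} ue={z}
  L2: def={m,r} ue={r}
  L3: def={r} ue=∅
  L4: def={b,m} ue={z}
  L5: def={m} ue=∅
  L6: def={m} ue={z}
  L7: def={m} ue=∅
  L8: def={b,m} ue={z}

Liveness:
  live L0: ∅→{r,z}
  live L1: {z}→{z}
  live L2: {r,z}→{z}
  live L3: {z}→{z}
  live L4: {z}→{z}
  live L5: {z}→{z}
  live L6: {z}→{z}
  live L7: ∅→∅
  live L8: {z}→∅

Conflict graph:
  b — {m,z}
  m — {b,z}
  r — {z}
  z — {b,m,r}

Chromatic number:
  clique {b,m,z} ⇒ need ≥ 3
  3-colouring: c0={z}  c1={b,r}  c2={m}
  χ = 3

Answer: 3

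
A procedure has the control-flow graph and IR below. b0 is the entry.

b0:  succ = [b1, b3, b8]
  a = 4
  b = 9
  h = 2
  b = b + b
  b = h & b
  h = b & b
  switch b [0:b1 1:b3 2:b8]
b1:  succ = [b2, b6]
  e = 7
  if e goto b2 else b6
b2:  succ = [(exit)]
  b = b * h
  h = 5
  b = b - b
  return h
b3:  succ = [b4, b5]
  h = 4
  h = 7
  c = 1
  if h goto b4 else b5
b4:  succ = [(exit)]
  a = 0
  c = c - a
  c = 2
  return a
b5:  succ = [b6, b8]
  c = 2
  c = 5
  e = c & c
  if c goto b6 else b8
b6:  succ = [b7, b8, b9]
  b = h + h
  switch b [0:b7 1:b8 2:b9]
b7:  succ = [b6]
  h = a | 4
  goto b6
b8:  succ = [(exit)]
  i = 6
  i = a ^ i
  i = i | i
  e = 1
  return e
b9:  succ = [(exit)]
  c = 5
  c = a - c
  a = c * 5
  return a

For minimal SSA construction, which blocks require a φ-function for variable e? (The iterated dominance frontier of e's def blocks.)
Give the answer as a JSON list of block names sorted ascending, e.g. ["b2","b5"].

Answer: ["b6", "b8"]

Analysis:
idom tree: b1←b0 b2←b1 b3←b0 b4←b3 b5←b3 b6←b0 b7←b6 b8←b0 b9←b6
Join-block Dom:
  b6: preds {b1,b5,b7}: {b0,b1} ∩ {b0,b3,b5} ∩ {b0,b6,b7} = {b0}; idom=b0
  b8: preds {b0,b5,b6}: {b0} ∩ {b0,b3,b5} ∩ {b0,b6} = {b0}; idom=b0

DF walk-up:
  join b6 pred b1: b1 stop@b0
  join b6 pred b5: b5→b3 stop@b0
  join b6 pred b7: b7→b6 stop@b0
  join b8 pred b0: · stop@b0
  join b8 pred b5: b5→b3 stop@b0
  join b8 pred b6: b6 stop@b0
  b0: DF=∅
  b1: DF={b6}
  b2: DF=∅
  b3: DF={b6,b8}
  b4: DF=∅
  b5: DF={b6,b8}
  b6: DF={b6,b8}
  b7: DF={b6}
  b8: DF=∅
  b9: DF=∅

φ for e: defs {b1,b5,b8}
  DF⁺ = {b6,b8}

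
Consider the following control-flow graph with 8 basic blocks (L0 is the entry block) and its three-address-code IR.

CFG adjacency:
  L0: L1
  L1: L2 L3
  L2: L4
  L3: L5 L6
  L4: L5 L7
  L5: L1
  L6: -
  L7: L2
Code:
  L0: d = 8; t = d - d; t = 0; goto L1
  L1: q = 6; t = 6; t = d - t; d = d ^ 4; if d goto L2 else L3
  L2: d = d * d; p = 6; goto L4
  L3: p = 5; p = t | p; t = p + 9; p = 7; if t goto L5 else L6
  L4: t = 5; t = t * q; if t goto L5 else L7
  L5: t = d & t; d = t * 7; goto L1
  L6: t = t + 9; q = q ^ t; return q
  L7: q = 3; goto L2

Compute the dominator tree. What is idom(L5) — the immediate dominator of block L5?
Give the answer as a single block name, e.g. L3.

Answer: L1

Derivation:
idom tree: L1←L0 L2←L1 L3←L1 L4←L2 L5←L1 L6←L3 L7←L4
Join-block Dom:
  L1: preds {L0,L5}: {L0} ∩ {L0,L1,L5} = {L0}; idom=L0
  L2: preds {L1,L7}: {L0,L1} ∩ {L0,L1,L2,L4,L7} = {L0,L1}; idom=L1
  L5: preds {L3,L4}: {L0,L1,L3} ∩ {L0,L1,L2,L4} = {L0,L1}; idom=L1

idom(L5) = L1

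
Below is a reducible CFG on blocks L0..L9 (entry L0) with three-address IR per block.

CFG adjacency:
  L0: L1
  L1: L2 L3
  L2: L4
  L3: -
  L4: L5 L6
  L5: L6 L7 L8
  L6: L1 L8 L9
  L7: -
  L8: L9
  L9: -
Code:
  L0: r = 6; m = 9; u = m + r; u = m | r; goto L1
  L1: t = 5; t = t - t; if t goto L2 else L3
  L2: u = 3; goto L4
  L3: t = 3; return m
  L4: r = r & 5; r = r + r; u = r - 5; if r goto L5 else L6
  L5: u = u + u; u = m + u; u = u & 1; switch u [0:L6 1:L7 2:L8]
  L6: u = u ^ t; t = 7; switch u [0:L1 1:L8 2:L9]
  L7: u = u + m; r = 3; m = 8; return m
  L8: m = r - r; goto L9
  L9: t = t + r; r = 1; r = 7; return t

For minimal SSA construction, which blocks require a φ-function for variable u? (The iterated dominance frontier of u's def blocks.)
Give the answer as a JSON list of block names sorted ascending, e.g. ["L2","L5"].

Answer: ["L1", "L6", "L8", "L9"]

Derivation:
idom tree: L1←L0 L2←L1 L3←L1 L4←L2 L5←L4 L6←L4 L7←L5 L8←L4 L9←L4
Join-block Dom:
  L1: preds {L0,L6}: {L0} ∩ {L0,L1,L2,L4,L6} = {L0}; idom=L0
  L6: preds {L4,L5}: {L0,L1,L2,L4} ∩ {L0,L1,L2,L4,L5} = {L0,L1,L2,L4}; idom=L4
  L8: preds {L5,L6}: {L0,L1,L2,L4,L5} ∩ {L0,L1,L2,L4,L6} = {L0,L1,L2,L4}; idom=L4
  L9: preds {L6,L8}: {L0,L1,L2,L4,L6} ∩ {L0,L1,L2,L4,L8} = {L0,L1,L2,L4}; idom=L4

DF walk-up:
  L1←L0: walk · to L0
  L1←L6: walk L6→L4→L2→L1 to L0
  L6←L4: walk · to L4
  L6←L5: walk L5 to L4
  L8←L5: walk L5 to L4
  L8←L6: walk L6 to L4
  L9←L6: walk L6 to L4
  L9←L8: walk L8 to L4
  DF(L0)=∅
  DF(L1)={L1}
  DF(L2)={L1}
  DF(L3)=∅
  DF(L4)={L1}
  DF(L5)={L6,L8}
  DF(L6)={L1,L8,L9}
  DF(L7)=∅
  DF(L8)={L9}
  DF(L9)=∅

φ for u: defs {L0,L2,L4,L5,L6,L7}
  DF⁺ = {L1,L6,L8,L9}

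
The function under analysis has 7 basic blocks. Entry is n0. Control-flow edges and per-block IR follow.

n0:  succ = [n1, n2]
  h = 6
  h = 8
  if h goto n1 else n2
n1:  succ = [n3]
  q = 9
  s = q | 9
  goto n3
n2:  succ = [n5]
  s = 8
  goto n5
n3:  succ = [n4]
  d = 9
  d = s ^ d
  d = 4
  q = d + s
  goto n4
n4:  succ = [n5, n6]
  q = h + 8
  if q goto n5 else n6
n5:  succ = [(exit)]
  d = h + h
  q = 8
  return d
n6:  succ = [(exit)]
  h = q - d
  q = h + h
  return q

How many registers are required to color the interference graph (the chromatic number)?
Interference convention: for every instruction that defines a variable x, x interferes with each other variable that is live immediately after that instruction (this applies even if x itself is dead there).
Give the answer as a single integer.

def/use:
  n0: {h} / ∅
  n1: {q,s} / ∅
  n2: {s} / ∅
  n3: {d,q} / {s}
  n4: {q} / {h}
  n5: {d,q} / {h}
  n6: {h,q} / {d,q}

Liveness:
  n0 li=∅ lo={h}
  n1 li={h} lo={h,s}
  n2 li={h} lo={h}
  n3 li={h,s} lo={d,h}
  n4 li={d,h} lo={d,h,q}
  n5 li={h} lo=∅
  n6 li={d,q} lo=∅

Interference:
  d↔{h,q,s}
  h↔{d,q,s}
  q↔{d,h}
  s↔{d,h}

Chromatic number:
  {d,h,q} pairwise interfere (3-clique) ⇒ χ ≥ 3
  3-colouring: c0={d}  c1={h}  c2={q,s}
  χ = 3

Answer: 3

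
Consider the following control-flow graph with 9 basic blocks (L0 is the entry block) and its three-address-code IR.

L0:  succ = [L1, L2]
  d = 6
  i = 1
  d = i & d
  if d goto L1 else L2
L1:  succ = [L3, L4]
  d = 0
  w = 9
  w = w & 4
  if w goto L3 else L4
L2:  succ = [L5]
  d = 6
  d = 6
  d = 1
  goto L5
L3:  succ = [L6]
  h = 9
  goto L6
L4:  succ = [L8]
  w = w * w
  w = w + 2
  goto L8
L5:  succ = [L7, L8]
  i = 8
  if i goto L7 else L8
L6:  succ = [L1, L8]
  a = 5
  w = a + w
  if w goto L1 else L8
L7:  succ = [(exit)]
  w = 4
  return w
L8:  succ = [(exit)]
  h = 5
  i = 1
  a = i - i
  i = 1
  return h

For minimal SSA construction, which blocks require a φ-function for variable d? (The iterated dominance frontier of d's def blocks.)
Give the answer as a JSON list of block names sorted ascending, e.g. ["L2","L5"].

Answer: ["L1", "L8"]

Working:
idom tree: L1←L0 L2←L0 L3←L1 L4←L1 L5←L2 L6←L3 L7←L5 L8←L0
Dom∩ at merges:
  L1: preds {L0,L6}: {L0} ∩ {L0,L1,L3,L6} = {L0}; idom=L0
  L8: preds {L4,L5,L6}: {L0,L1,L4} ∩ {L0,L2,L5} ∩ {L0,L1,L3,L6} = {L0}; idom=L0

DF walk-up:
  L1←L0: walk · to L0
  L1←L6: walk L6→L3→L1 to L0
  L8←L4: walk L4→L1 to L0
  L8←L5: walk L5→L2 to L0
  L8←L6: walk L6→L3→L1 to L0
  L0: DF=∅
  L1: DF={L1,L8}
  L2: DF={L8}
  L3: DF={L1,L8}
  L4: DF={L8}
  L5: DF={L8}
  L6: DF={L1,L8}
  L7: DF=∅
  L8: DF=∅

φ for d: defs {L0,L1,L2}
  DF⁺ = {L1,L8}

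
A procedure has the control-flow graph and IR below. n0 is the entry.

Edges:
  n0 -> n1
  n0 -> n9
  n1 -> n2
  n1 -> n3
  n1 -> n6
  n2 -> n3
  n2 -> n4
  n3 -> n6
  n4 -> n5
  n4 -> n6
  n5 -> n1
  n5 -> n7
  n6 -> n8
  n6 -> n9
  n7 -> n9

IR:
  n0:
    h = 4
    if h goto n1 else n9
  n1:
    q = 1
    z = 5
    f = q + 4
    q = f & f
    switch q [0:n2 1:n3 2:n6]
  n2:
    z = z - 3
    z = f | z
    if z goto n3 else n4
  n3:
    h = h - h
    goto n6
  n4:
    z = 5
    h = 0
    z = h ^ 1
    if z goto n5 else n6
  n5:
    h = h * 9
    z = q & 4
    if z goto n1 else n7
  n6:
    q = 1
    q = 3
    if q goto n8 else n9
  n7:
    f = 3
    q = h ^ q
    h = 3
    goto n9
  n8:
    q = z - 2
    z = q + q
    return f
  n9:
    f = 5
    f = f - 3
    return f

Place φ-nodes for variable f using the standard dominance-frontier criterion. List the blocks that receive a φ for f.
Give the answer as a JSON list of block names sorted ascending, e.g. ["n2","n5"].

idom tree: n1←n0 n2←n1 n3←n1 n4←n2 n5←n4 n6←n1 n7←n5 n8←n6 n9←n0
Dom at joins:
  n1: preds {n0,n5}: {n0} ∩ {n0,n1,n2,n4,n5} = {n0}; idom=n0
  n3: preds {n1,n2}: {n0,n1} ∩ {n0,n1,n2} = {n0,n1}; idom=n1
  n6: preds {n1,n3,n4}: {n0,n1} ∩ {n0,n1,n3} ∩ {n0,n1,n2,n4} = {n0,n1}; idom=n1
  n9: preds {n0,n6,n7}: {n0} ∩ {n0,n1,n6} ∩ {n0,n1,n2,n4,n5,n7} = {n0}; idom=n0

DF walk-up:
  join n1 pred n0: · stop@n0
  join n1 pred n5: n5→n4→n2→n1 stop@n0
  join n3 pred n1: · stop@n1
  join n3 pred n2: n2 stop@n1
  join n6 pred n1: · stop@n1
  join n6 pred n3: n3 stop@n1
  join n6 pred n4: n4→n2 stop@n1
  join n9 pred n0: · stop@n0
  join n9 pred n6: n6→n1 stop@n0
  join n9 pred n7: n7→n5→n4→n2→n1 stop@n0
  n0 → ∅
  n1 → {n1,n9}
  n2 → {n1,n3,n6,n9}
  n3 → {n6}
  n4 → {n1,n6,n9}
  n5 → {n1,n9}
  n6 → {n9}
  n7 → {n9}
  n8 → ∅
  n9 → ∅

φ for f: defs {n1,n7,n9}
  DF⁺ = {n1,n9}

Answer: ["n1", "n9"]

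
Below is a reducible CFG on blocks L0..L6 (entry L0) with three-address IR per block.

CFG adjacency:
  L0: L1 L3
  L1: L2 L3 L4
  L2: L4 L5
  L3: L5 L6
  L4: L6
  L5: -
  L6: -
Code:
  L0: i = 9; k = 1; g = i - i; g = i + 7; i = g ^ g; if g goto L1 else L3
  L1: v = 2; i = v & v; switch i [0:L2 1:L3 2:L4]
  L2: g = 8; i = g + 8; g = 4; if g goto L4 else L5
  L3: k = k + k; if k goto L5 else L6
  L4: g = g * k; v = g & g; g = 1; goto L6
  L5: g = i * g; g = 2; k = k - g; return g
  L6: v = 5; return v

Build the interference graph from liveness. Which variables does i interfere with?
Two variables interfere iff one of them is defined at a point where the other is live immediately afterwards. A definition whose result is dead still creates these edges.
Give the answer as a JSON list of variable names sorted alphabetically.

Answer: ["g", "k"]

Working:
Per-block:
  L0: def={g,i,k} ue=∅
  L1: def={i,v} ue=∅
  L2: def={g,i} ue=∅
  L3: def={k} ue={k}
  L4: def={g,v} ue={g,k}
  L5: def={g,k} ue={g,i,k}
  L6: def={v} ue=∅

Live sets:
  L0: in=∅ out={g,i,k}
  L1: in={g,k} out={g,i,k}
  L2: in={k} out={g,i,k}
  L3: in={g,i,k} out={g,i,k}
  L4: in={g,k} out=∅
  L5: in={g,i,k} out=∅
  L6: in=∅ out=∅

Conflict graph:
  g↔{i,k,v}
  i↔{g,k}
  k↔{g,i,v}
  v↔{g,k}

N(i) = ["g", "k"]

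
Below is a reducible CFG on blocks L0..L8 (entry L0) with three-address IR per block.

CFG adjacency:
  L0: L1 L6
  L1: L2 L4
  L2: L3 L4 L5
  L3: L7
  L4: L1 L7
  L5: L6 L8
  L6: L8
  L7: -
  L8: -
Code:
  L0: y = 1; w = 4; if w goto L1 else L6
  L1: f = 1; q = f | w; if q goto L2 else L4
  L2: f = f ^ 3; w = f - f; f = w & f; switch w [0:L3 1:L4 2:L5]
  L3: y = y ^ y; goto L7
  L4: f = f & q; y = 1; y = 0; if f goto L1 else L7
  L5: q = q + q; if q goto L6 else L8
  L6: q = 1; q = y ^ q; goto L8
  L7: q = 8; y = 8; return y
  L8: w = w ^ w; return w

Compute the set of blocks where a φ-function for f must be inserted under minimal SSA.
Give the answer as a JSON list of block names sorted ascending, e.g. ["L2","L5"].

idom tree: L1←L0 L2←L1 L3←L2 L4←L1 L5←L2 L6←L0 L7←L1 L8←L0
Dom at joins:
  L1: preds {L0,L4}: {L0} ∩ {L0,L1,L4} = {L0}; idom=L0
  L4: preds {L1,L2}: {L0,L1} ∩ {L0,L1,L2} = {L0,L1}; idom=L1
  L6: preds {L0,L5}: {L0} ∩ {L0,L1,L2,L5} = {L0}; idom=L0
  L7: preds {L3,L4}: {L0,L1,L2,L3} ∩ {L0,L1,L4} = {L0,L1}; idom=L1
  L8: preds {L5,L6}: {L0,L1,L2,L5} ∩ {L0,L6} = {L0}; idom=L0

DF derivation:
  join L1 pred L0: · stop@L0
  join L1 pred L4: L4→L1 stop@L0
  join L4 pred L1: · stop@L1
  join L4 pred L2: L2 stop@L1
  join L6 pred L0: · stop@L0
  join L6 pred L5: L5→L2→L1 stop@L0
  join L7 pred L3: L3→L2 stop@L1
  join L7 pred L4: L4 stop@L1
  join L8 pred L5: L5→L2→L1 stop@L0
  join L8 pred L6: L6 stop@L0
  L0: DF=∅
  L1: DF={L1,L6,L8}
  L2: DF={L4,L6,L7,L8}
  L3: DF={L7}
  L4: DF={L1,L7}
  L5: DF={L6,L8}
  L6: DF={L8}
  L7: DF=∅
  L8: DF=∅

φ for f: defs {L1,L2,L4}
  DF⁺ = {L1,L4,L6,L7,L8}

Answer: ["L1", "L4", "L6", "L7", "L8"]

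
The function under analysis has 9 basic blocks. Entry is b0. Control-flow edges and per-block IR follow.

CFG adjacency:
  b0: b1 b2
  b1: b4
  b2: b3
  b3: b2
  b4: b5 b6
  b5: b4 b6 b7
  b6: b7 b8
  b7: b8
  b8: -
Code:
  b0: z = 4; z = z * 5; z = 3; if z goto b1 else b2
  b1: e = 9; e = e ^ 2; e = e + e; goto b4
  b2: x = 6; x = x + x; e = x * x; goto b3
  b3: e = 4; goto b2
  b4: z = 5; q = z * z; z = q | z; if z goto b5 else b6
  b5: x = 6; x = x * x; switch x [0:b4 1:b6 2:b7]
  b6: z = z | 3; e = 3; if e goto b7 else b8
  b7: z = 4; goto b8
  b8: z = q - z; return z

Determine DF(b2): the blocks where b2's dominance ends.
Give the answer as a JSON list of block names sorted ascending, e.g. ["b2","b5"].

Answer: ["b2"]

Analysis:
idom tree: b1←b0 b2←b0 b3←b2 b4←b1 b5←b4 b6←b4 b7←b4 b8←b4
Dom at joins:
  b2: preds {b0,b3}: {b0} ∩ {b0,b2,b3} = {b0}; idom=b0
  b4: preds {b1,b5}: {b0,b1} ∩ {b0,b1,b4,b5} = {b0,b1}; idom=b1
  b6: preds {b4,b5}: {b0,b1,b4} ∩ {b0,b1,b4,b5} = {b0,b1,b4}; idom=b4
  b7: preds {b5,b6}: {b0,b1,b4,b5} ∩ {b0,b1,b4,b6} = {b0,b1,b4}; idom=b4
  b8: preds {b6,b7}: {b0,b1,b4,b6} ∩ {b0,b1,b4,b7} = {b0,b1,b4}; idom=b4

DF walk-up:
  b2←b0: walk · to b0
  b2←b3: walk b3→b2 to b0
  b4←b1: walk · to b1
  b4←b5: walk b5→b4 to b1
  b6←b4: walk · to b4
  b6←b5: walk b5 to b4
  b7←b5: walk b5 to b4
  b7←b6: walk b6 to b4
  b8←b6: walk b6 to b4
  b8←b7: walk b7 to b4
  b0: DF=∅
  b1: DF=∅
  b2: DF={b2}
  b3: DF={b2}
  b4: DF={b4}
  b5: DF={b4,b6,b7}
  b6: DF={b7,b8}
  b7: DF={b8}
  b8: DF=∅

DF(b2) = ["b2"]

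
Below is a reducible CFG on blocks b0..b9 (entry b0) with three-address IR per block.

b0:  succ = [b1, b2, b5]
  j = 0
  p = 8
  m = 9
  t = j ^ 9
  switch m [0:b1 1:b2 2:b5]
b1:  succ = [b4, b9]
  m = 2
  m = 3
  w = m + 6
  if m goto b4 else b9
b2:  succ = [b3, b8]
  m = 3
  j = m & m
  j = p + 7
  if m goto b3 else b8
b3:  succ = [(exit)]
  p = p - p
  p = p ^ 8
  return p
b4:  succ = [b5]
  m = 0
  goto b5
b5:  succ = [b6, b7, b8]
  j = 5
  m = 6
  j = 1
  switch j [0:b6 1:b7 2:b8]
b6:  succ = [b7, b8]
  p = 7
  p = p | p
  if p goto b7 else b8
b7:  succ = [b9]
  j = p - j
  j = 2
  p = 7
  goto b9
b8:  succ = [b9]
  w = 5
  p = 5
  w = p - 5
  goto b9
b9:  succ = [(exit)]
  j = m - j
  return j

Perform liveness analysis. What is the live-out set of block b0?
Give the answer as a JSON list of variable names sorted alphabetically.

def/use:
  b0: {j,m,p,t} / ∅
  b1: {m,w} / ∅
  b2: {j,m} / {p}
  b3: {p} / {p}
  b4: {m} / ∅
  b5: {j,m} / ∅
  b6: {p} / ∅
  b7: {j,p} / {j,p}
  b8: {p,w} / ∅
  b9: {j} / {j,m}

Backward fixpoint:
  b0: in=∅ out={j,p}
  b1: in={j,p} out={j,m,p}
  b2: in={p} out={j,m,p}
  b3: in={p} out=∅
  b4: in={p} out={p}
  b5: in={p} out={j,m,p}
  b6: in={j,m} out={j,m,p}
  b7: in={j,m,p} out={j,m}
  b8: in={j,m} out={j,m}
  b9: in={j,m} out=∅

live-out(b0) = ["j", "p"]

Answer: ["j", "p"]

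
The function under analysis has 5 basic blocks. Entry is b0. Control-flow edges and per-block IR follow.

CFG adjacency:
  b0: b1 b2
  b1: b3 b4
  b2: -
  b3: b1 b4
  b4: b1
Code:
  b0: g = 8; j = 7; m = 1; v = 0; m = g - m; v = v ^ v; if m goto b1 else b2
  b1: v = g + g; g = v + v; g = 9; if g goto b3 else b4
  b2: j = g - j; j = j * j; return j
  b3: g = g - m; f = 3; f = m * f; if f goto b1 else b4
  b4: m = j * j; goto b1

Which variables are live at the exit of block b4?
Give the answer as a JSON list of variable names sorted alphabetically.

Answer: ["g", "j", "m"]

Working:
def/use:
  b0 def {g,j,m,v} use ∅
  b1 def {g,v} use {g}
  b2 def {j} use {g,j}
  b3 def {f,g} use {g,m}
  b4 def {m} use {j}

Liveness:
  b0 li=∅ lo={g,j,m}
  b1 li={g,j,m} lo={g,j,m}
  b2 li={g,j} lo=∅
  b3 li={g,j,m} lo={g,j,m}
  b4 li={g,j} lo={g,j,m}

live-out(b4) = ["g", "j", "m"]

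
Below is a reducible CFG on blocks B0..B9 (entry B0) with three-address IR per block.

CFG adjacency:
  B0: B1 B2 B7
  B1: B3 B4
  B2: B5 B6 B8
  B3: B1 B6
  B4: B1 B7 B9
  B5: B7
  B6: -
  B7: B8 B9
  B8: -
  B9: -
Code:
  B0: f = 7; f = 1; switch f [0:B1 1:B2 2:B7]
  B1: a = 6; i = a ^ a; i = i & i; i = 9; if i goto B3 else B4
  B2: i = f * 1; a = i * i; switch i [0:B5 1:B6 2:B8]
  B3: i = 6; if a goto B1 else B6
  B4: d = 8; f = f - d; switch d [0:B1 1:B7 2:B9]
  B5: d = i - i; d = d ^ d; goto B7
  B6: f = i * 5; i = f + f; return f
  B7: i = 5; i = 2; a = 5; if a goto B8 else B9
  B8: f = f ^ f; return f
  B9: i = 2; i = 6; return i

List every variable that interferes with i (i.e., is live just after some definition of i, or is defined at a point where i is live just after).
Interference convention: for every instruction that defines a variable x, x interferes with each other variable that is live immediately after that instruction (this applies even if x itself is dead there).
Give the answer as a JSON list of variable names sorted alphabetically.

Answer: ["a", "f"]

Derivation:
Per-block:
  B0: def={f} ue=∅
  B1: def={a,i} ue=∅
  B2: def={a,i} ue={f}
  B3: def={i} ue={a}
  B4: def={d,f} ue={f}
  B5: def={d} ue={i}
  B6: def={f,i} ue={i}
  B7: def={a,i} ue=∅
  B8: def={f} ue={f}
  B9: def={i} ue=∅

Live sets:
  B0 li=∅ lo={f}
  B1 li={f} lo={a,f}
  B2 li={f} lo={f,i}
  B3 li={a,f} lo={f,i}
  B4 li={f} lo={f}
  B5 li={f,i} lo={f}
  B6 li={i} lo=∅
  B7 li={f} lo={f}
  B8 li={f} lo=∅
  B9 li=∅ lo=∅

Interference:
  a↔{f,i}
  d↔{f}
  f↔{a,d,i}
  i↔{a,f}

N(i) = ["a", "f"]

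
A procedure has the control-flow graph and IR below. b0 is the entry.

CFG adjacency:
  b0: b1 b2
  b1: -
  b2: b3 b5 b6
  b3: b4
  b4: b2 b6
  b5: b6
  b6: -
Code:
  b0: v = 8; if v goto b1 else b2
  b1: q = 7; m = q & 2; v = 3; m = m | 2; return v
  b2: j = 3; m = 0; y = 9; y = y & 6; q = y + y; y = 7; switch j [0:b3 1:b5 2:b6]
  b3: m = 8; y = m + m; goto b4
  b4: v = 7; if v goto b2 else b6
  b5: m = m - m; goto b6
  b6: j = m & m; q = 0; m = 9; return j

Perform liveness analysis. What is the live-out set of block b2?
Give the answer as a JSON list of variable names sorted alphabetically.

Per-block:
  b0: def={v} ue=∅
  b1: def={m,q,v} ue=∅
  b2: def={j,m,q,y} ue=∅
  b3: def={m,y} ue=∅
  b4: def={v} ue=∅
  b5: def={m} ue={m}
  b6: def={j,m,q} ue={m}

Live sets:
  b0: in=∅ out=∅
  b1: in=∅ out=∅
  b2: in=∅ out={m}
  b3: in=∅ out={m}
  b4: in={m} out={m}
  b5: in={m} out={m}
  b6: in={m} out=∅

live-out(b2) = ["m"]

Answer: ["m"]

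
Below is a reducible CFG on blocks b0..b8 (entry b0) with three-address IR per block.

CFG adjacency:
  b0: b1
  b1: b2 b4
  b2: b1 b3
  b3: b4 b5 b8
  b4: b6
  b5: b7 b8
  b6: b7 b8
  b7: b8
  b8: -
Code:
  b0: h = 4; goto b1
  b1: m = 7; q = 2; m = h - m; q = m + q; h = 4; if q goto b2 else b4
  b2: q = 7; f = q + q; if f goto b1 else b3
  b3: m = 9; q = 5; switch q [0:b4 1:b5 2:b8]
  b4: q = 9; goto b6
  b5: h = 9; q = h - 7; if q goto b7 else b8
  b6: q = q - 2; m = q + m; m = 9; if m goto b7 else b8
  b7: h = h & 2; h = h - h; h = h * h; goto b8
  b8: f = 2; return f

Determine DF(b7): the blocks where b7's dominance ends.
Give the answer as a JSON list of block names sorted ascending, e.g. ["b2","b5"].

Answer: ["b8"]

Analysis:
idom tree: b1←b0 b2←b1 b3←b2 b4←b1 b5←b3 b6←b4 b7←b1 b8←b1
Join-block Dom:
  b1: preds {b0,b2}: {b0} ∩ {b0,b1,b2} = {b0}; idom=b0
  b4: preds {b1,b3}: {b0,b1} ∩ {b0,b1,b2,b3} = {b0,b1}; idom=b1
  b7: preds {b5,b6}: {b0,b1,b2,b3,b5} ∩ {b0,b1,b4,b6} = {b0,b1}; idom=b1
  b8: preds {b3,b5,b6,b7}: {b0,b1,b2,b3} ∩ {b0,b1,b2,b3,b5} ∩ {b0,b1,b4,b6} ∩ {b0,b1,b7} = {b0,b1}; idom=b1

DF walk-up:
  join b1 pred b0: · stop@b0
  join b1 pred b2: b2→b1 stop@b0
  join b4 pred b1: · stop@b1
  join b4 pred b3: b3→b2 stop@b1
  join b7 pred b5: b5→b3→b2 stop@b1
  join b7 pred b6: b6→b4 stop@b1
  join b8 pred b3: b3→b2 stop@b1
  join b8 pred b5: b5→b3→b2 stop@b1
  join b8 pred b6: b6→b4 stop@b1
  join b8 pred b7: b7 stop@b1
  DF(b0)=∅
  DF(b1)={b1}
  DF(b2)={b1,b4,b7,b8}
  DF(b3)={b4,b7,b8}
  DF(b4)={b7,b8}
  DF(b5)={b7,b8}
  DF(b6)={b7,b8}
  DF(b7)={b8}
  DF(b8)=∅

DF(b7) = ["b8"]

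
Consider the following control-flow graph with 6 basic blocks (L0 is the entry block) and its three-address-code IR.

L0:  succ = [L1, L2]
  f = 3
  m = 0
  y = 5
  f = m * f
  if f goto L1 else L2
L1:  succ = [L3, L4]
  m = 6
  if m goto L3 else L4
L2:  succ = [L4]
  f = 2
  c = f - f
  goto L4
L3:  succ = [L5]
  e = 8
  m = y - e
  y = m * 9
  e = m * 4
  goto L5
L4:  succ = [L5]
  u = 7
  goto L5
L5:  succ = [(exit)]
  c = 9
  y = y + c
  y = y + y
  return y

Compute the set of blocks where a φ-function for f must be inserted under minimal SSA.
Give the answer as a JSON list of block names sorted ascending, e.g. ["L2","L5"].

idom tree: L1←L0 L2←L0 L3←L1 L4←L0 L5←L0
Dom∩ at merges:
  L4: preds {L1,L2}: {L0,L1} ∩ {L0,L2} = {L0}; idom=L0
  L5: preds {L3,L4}: {L0,L1,L3} ∩ {L0,L4} = {L0}; idom=L0

DF derivation:
  join L4 pred L1: L1 stop@L0
  join L4 pred L2: L2 stop@L0
  join L5 pred L3: L3→L1 stop@L0
  join L5 pred L4: L4 stop@L0
  DF(L0)=∅
  DF(L1)={L4,L5}
  DF(L2)={L4}
  DF(L3)={L5}
  DF(L4)={L5}
  DF(L5)=∅

φ for f: defs {L0,L2}
  DF⁺ = {L4,L5}

Answer: ["L4", "L5"]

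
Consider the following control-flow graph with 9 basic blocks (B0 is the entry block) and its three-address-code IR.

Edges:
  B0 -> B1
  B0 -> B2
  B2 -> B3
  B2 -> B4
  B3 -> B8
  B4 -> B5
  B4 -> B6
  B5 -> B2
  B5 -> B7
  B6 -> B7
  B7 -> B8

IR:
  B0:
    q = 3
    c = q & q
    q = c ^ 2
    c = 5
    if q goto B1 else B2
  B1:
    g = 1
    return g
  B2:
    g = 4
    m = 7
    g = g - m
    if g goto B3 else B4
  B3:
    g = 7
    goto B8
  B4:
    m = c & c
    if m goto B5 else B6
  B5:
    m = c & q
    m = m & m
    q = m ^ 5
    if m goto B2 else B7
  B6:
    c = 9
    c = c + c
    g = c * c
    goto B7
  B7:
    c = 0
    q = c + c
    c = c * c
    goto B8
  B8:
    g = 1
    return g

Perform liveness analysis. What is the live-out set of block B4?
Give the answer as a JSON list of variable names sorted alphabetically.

def/use:
  B0: {c,q} / ∅
  B1: {g} / ∅
  B2: {g,m} / ∅
  B3: {g} / ∅
  B4: {m} / {c}
  B5: {m,q} / {c,q}
  B6: {c,g} / ∅
  B7: {c,q} / ∅
  B8: {g} / ∅

Live sets:
  live B0: ∅→{c,q}
  live B1: ∅→∅
  live B2: {c,q}→{c,q}
  live B3: ∅→∅
  live B4: {c,q}→{c,q}
  live B5: {c,q}→{c,q}
  live B6: ∅→∅
  live B7: ∅→∅
  live B8: ∅→∅

live-out(B4) = ["c", "q"]

Answer: ["c", "q"]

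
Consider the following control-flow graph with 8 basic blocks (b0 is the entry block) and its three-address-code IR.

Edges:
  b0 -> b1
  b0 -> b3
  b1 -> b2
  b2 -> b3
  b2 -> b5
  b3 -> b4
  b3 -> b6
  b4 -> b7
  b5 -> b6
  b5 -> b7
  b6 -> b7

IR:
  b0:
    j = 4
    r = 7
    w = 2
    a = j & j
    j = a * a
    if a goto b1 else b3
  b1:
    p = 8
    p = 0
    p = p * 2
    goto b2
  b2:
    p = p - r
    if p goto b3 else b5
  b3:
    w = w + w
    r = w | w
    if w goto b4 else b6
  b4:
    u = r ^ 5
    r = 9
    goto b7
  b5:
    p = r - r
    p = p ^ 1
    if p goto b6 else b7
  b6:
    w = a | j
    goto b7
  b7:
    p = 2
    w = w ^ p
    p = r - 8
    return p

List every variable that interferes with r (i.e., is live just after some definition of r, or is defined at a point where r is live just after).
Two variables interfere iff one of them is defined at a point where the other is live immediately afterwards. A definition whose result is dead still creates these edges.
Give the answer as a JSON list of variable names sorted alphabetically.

Answer: ["a", "j", "p", "w"]

Working:
Block summaries:
  b0 def {a,j,r,w} use ∅
  b1 def {p} use ∅
  b2 def {p} use {p,r}
  b3 def {r,w} use {w}
  b4 def {r,u} use {r}
  b5 def {p} use {r}
  b6 def {w} use {a,j}
  b7 def {p,w} use {r,w}

Backward fixpoint:
  b0: in=∅ out={a,j,r,w}
  b1: in={a,j,r,w} out={a,j,p,r,w}
  b2: in={a,j,p,r,w} out={a,j,r,w}
  b3: in={a,j,w} out={a,j,r,w}
  b4: in={r,w} out={r,w}
  b5: in={a,j,r,w} out={a,j,r,w}
  b6: in={a,j,r} out={r,w}
  b7: in={r,w} out=∅

Interference:
  a↔{j,p,r,w}
  j↔{a,p,r,w}
  p↔{a,j,r,w}
  r↔{a,j,p,w}
  u↔{w}
  w↔{a,j,p,r,u}

N(r) = ["a", "j", "p", "w"]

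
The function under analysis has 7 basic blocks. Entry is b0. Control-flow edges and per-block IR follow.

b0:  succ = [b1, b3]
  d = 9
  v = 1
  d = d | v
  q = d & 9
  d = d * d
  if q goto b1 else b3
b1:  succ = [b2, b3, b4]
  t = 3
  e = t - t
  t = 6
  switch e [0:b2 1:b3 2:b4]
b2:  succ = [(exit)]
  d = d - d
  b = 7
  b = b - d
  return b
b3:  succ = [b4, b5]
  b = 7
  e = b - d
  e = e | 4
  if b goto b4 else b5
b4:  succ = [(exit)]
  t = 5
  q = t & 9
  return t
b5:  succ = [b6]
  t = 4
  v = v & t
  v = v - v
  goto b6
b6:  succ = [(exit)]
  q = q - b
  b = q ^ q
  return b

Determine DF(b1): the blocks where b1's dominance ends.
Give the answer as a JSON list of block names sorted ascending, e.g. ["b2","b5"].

Answer: ["b3", "b4"]

Analysis:
idom tree: b1←b0 b2←b1 b3←b0 b4←b0 b5←b3 b6←b5
Dom∩ at merges:
  b3: preds {b0,b1}: {b0} ∩ {b0,b1} = {b0}; idom=b0
  b4: preds {b1,b3}: {b0,b1} ∩ {b0,b3} = {b0}; idom=b0

DF derivation:
  b3←b0: walk · to b0
  b3←b1: walk b1 to b0
  b4←b1: walk b1 to b0
  b4←b3: walk b3 to b0
  b0 → ∅
  b1 → {b3,b4}
  b2 → ∅
  b3 → {b4}
  b4 → ∅
  b5 → ∅
  b6 → ∅

DF(b1) = ["b3", "b4"]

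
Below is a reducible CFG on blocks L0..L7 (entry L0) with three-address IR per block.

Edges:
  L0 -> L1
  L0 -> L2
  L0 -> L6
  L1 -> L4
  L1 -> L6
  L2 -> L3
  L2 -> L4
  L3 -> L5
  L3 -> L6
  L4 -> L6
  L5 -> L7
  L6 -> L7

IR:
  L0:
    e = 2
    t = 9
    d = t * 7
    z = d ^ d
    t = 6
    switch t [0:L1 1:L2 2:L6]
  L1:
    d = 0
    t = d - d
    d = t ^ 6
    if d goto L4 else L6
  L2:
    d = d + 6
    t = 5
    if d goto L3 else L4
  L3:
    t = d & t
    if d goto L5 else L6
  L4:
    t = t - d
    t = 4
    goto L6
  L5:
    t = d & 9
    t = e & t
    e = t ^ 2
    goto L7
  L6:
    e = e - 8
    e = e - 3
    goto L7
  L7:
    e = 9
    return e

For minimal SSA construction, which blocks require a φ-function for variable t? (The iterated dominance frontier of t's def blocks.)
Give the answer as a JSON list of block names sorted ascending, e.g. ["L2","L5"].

Answer: ["L4", "L6", "L7"]

Working:
idom tree: L1←L0 L2←L0 L3←L2 L4←L0 L5←L3 L6←L0 L7←L0
Dom∩ at merges:
  L4: preds {L1,L2}: {L0,L1} ∩ {L0,L2} = {L0}; idom=L0
  L6: preds {L0,L1,L3,L4}: {L0} ∩ {L0,L1} ∩ {L0,L2,L3} ∩ {L0,L4} = {L0}; idom=L0
  L7: preds {L5,L6}: {L0,L2,L3,L5} ∩ {L0,L6} = {L0}; idom=L0

DF walk-up:
  L4←L1: walk L1 to L0
  L4←L2: walk L2 to L0
  L6←L0: walk · to L0
  L6←L1: walk L1 to L0
  L6←L3: walk L3→L2 to L0
  L6←L4: walk L4 to L0
  L7←L5: walk L5→L3→L2 to L0
  L7←L6: walk L6 to L0
  L0 → ∅
  L1 → {L4,L6}
  L2 → {L4,L6,L7}
  L3 → {L6,L7}
  L4 → {L6}
  L5 → {L7}
  L6 → {L7}
  L7 → ∅

φ for t: defs {L0,L1,L2,L3,L4,L5}
  DF⁺ = {L4,L6,L7}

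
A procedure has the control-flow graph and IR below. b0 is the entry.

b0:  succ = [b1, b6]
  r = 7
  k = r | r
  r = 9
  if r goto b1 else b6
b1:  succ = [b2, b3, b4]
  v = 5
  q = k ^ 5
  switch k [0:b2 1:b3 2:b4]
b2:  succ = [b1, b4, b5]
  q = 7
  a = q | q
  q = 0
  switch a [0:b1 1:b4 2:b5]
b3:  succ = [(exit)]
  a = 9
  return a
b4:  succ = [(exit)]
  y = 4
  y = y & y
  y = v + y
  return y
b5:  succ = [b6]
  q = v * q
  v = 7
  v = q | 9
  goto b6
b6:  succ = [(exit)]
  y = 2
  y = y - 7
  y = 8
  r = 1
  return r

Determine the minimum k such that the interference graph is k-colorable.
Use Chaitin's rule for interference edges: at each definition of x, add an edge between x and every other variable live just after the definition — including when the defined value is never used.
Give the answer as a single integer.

def/use:
  b0: {k,r} / ∅
  b1: {q,v} / {k}
  b2: {a,q} / ∅
  b3: {a} / ∅
  b4: {y} / {v}
  b5: {q,v} / {q,v}
  b6: {r,y} / ∅

Liveness:
  b0: in=∅ out={k}
  b1: in={k} out={k,v}
  b2: in={k,v} out={k,q,v}
  b3: in=∅ out=∅
  b4: in={v} out=∅
  b5: in={q,v} out=∅
  b6: in=∅ out=∅

Interfere edges:
  a — {k,q,v}
  k — {a,q,r,v}
  q — {a,k,v}
  r — {k}
  v — {a,k,q,y}
  y — {v}

Chromatic number:
  lower bound: {a,k,q,v} mutually conflict ⇒ χ ≥ 4
  assign a→R2 k→R0 q→R3 r→R1 v→R1 y→R0 — no edge inside a register ⇒ χ ≤ 4
  χ = 4

Answer: 4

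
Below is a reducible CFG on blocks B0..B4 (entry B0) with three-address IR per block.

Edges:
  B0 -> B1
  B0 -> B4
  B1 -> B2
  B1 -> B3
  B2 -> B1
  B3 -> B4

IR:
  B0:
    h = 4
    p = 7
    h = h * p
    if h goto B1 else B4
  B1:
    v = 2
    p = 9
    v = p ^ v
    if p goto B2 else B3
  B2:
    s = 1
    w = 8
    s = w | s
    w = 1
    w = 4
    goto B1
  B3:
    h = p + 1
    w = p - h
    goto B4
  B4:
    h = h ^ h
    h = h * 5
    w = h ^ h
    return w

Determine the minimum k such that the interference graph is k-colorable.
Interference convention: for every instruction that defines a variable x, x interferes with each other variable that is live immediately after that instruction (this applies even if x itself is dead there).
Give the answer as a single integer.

Block summaries:
  B0: {h,p} / ∅
  B1: {p,v} / ∅
  B2: {s,w} / ∅
  B3: {h,w} / {p}
  B4: {h,w} / {h}

Backward fixpoint:
  B0 li=∅ lo={h}
  B1 li=∅ lo={p}
  B2 li=∅ lo=∅
  B3 li={p} lo={h}
  B4 li={h} lo=∅

Conflict graph:
  h — {p,w}
  p — {h,v}
  s — {w}
  v — {p}
  w — {h,s}

Registers:
  lower bound: {h,p} mutually conflict ⇒ χ ≥ 2
  assign h→c0 p→c1 s→c0 v→c0 w→c1 — no edge inside a register ⇒ χ ≤ 2
  χ = 2

Answer: 2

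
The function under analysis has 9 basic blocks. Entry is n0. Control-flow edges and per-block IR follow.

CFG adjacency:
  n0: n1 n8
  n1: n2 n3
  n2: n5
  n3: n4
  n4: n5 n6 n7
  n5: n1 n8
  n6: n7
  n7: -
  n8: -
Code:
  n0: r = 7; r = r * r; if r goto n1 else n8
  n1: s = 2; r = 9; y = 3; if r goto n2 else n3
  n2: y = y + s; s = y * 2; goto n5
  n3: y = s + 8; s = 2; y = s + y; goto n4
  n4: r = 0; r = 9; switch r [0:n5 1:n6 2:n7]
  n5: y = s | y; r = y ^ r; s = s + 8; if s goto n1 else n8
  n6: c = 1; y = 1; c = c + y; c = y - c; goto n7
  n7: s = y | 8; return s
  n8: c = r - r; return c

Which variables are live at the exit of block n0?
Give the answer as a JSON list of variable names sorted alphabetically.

Answer: ["r"]

Derivation:
def/use:
  n0: def={r} ue=∅
  n1: def={r,s,y} ue=∅
  n2: def={s,y} ue={s,y}
  n3: def={s,y} ue={s}
  n4: def={r} ue=∅
  n5: def={r,s,y} ue={r,s,y}
  n6: def={c,y} ue=∅
  n7: def={s} ue={y}
  n8: def={c} ue={r}

Liveness:
  n0 li=∅ lo={r}
  n1 li=∅ lo={r,s,y}
  n2 li={r,s,y} lo={r,s,y}
  n3 li={s} lo={s,y}
  n4 li={s,y} lo={r,s,y}
  n5 li={r,s,y} lo={r}
  n6 li=∅ lo={y}
  n7 li={y} lo=∅
  n8 li={r} lo=∅

live-out(n0) = ["r"]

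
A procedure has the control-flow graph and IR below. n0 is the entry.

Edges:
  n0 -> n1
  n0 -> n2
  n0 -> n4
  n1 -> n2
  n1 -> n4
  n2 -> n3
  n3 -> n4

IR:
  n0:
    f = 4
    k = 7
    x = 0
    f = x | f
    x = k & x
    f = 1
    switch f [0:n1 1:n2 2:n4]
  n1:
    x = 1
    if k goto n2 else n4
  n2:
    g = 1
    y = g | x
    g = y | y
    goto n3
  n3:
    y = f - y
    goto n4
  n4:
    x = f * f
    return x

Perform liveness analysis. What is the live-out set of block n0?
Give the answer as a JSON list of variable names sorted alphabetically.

Answer: ["f", "k", "x"]

Working:
Per-block:
  n0: {f,k,x} / ∅
  n1: {x} / {k}
  n2: {g,y} / {x}
  n3: {y} / {f,y}
  n4: {x} / {f}

Backward fixpoint:
  n0: in=∅ out={f,k,x}
  n1: in={f,k} out={f,x}
  n2: in={f,x} out={f,y}
  n3: in={f,y} out={f}
  n4: in={f} out=∅

live-out(n0) = ["f", "k", "x"]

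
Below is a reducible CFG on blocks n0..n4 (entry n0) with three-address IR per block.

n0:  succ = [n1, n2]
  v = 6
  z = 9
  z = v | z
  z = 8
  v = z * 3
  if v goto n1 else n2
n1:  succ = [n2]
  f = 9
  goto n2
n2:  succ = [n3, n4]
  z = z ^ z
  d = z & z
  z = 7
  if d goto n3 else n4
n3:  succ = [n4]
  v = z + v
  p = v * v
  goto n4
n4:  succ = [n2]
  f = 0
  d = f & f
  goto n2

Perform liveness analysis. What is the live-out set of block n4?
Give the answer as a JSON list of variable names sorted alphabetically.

Answer: ["v", "z"]

Analysis:
Block summaries:
  n0 def {v,z} use ∅
  n1 def {f} use ∅
  n2 def {d,z} use {z}
  n3 def {p,v} use {v,z}
  n4 def {d,f} use ∅

Live sets:
  n0 li=∅ lo={v,z}
  n1 li={v,z} lo={v,z}
  n2 li={v,z} lo={v,z}
  n3 li={v,z} lo={v,z}
  n4 li={v,z} lo={v,z}

live-out(n4) = ["v", "z"]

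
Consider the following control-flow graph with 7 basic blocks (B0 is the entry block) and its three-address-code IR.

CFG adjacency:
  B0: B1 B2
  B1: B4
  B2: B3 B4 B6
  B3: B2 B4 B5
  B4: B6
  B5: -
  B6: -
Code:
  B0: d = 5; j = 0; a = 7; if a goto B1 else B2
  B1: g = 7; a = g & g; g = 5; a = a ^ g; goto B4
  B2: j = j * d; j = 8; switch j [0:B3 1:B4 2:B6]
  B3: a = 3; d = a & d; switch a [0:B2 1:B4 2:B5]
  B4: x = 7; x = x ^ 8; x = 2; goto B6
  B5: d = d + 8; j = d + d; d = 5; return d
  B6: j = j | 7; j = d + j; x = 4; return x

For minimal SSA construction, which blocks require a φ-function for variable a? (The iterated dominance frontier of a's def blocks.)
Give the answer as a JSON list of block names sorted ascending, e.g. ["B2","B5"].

idom tree: B1←B0 B2←B0 B3←B2 B4←B0 B5←B3 B6←B0
Dom∩ at merges:
  B2: preds {B0,B3}: {B0} ∩ {B0,B2,B3} = {B0}; idom=B0
  B4: preds {B1,B2,B3}: {B0,B1} ∩ {B0,B2} ∩ {B0,B2,B3} = {B0}; idom=B0
  B6: preds {B2,B4}: {B0,B2} ∩ {B0,B4} = {B0}; idom=B0

DF derivation:
  join B2 pred B0: · stop@B0
  join B2 pred B3: B3→B2 stop@B0
  join B4 pred B1: B1 stop@B0
  join B4 pred B2: B2 stop@B0
  join B4 pred B3: B3→B2 stop@B0
  join B6 pred B2: B2 stop@B0
  join B6 pred B4: B4 stop@B0
  B0 → ∅
  B1 → {B4}
  B2 → {B2,B4,B6}
  B3 → {B2,B4}
  B4 → {B6}
  B5 → ∅
  B6 → ∅

φ for a: defs {B0,B1,B3}
  DF⁺ = {B2,B4,B6}

Answer: ["B2", "B4", "B6"]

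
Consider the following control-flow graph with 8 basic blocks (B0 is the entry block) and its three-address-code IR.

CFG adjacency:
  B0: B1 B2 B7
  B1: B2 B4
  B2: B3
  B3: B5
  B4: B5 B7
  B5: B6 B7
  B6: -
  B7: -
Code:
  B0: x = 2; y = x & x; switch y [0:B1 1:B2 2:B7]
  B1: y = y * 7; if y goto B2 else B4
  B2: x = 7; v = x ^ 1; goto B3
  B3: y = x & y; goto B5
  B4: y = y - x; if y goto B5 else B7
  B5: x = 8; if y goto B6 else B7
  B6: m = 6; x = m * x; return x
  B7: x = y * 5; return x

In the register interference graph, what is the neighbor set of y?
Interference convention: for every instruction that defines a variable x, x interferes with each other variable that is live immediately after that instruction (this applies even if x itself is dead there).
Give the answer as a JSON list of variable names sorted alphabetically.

Answer: ["v", "x"]

Working:
Block summaries:
  B0: def={x,y} ue=∅
  B1: def={y} ue={y}
  B2: def={v,x} ue=∅
  B3: def={y} ue={x,y}
  B4: def={y} ue={x,y}
  B5: def={x} ue={y}
  B6: def={m,x} ue={x}
  B7: def={x} ue={y}

Live sets:
  B0: in=∅ out={x,y}
  B1: in={x,y} out={x,y}
  B2: in={y} out={x,y}
  B3: in={x,y} out={y}
  B4: in={x,y} out={y}
  B5: in={y} out={x,y}
  B6: in={x} out=∅
  B7: in={y} out=∅

Interfere edges:
  m — {x}
  v — {x,y}
  x — {m,v,y}
  y — {v,x}

N(y) = ["v", "x"]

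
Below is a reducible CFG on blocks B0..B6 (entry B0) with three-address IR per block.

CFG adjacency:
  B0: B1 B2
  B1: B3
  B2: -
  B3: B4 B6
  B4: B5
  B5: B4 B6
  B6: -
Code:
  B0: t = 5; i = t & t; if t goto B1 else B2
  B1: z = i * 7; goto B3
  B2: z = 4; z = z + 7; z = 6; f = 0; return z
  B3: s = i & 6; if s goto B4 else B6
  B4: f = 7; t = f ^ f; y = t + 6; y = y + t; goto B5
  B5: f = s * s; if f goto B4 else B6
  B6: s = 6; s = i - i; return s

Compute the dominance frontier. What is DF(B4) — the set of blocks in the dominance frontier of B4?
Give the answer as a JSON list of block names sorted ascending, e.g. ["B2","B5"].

Answer: ["B4", "B6"]

Analysis:
idom tree: B1←B0 B2←B0 B3←B1 B4←B3 B5←B4 B6←B3
Dom at joins:
  B4: preds {B3,B5}: {B0,B1,B3} ∩ {B0,B1,B3,B4,B5} = {B0,B1,B3}; idom=B3
  B6: preds {B3,B5}: {B0,B1,B3} ∩ {B0,B1,B3,B4,B5} = {B0,B1,B3}; idom=B3

Frontier:
  B4←B3: walk · to B3
  B4←B5: walk B5→B4 to B3
  B6←B3: walk · to B3
  B6←B5: walk B5→B4 to B3
  B0: DF=∅
  B1: DF=∅
  B2: DF=∅
  B3: DF=∅
  B4: DF={B4,B6}
  B5: DF={B4,B6}
  B6: DF=∅

DF(B4) = ["B4", "B6"]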